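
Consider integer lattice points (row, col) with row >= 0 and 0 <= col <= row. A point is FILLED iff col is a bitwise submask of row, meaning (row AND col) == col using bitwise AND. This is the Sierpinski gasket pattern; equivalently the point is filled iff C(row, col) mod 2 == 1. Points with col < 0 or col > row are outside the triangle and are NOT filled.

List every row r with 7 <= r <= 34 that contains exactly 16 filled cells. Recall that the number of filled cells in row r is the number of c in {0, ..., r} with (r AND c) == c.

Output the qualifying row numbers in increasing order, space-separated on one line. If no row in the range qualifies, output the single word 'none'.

Row r has 2^popcount(r) filled cells, so we need popcount(r) = log2(16) = 4.
Scan r = 7..34 and keep those with exactly 4 one-bits:
r=7=111 popcount=3 -> skip
r=8=1000 popcount=1 -> skip
r=9=1001 popcount=2 -> skip
r=10=1010 popcount=2 -> skip
r=11=1011 popcount=3 -> skip
r=12=1100 popcount=2 -> skip
r=13=1101 popcount=3 -> skip
r=14=1110 popcount=3 -> skip
r=15=1111 popcount=4 -> KEEP
r=16=10000 popcount=1 -> skip
r=17=10001 popcount=2 -> skip
r=18=10010 popcount=2 -> skip
r=19=10011 popcount=3 -> skip
r=20=10100 popcount=2 -> skip
r=21=10101 popcount=3 -> skip
r=22=10110 popcount=3 -> skip
r=23=10111 popcount=4 -> KEEP
r=24=11000 popcount=2 -> skip
r=25=11001 popcount=3 -> skip
r=26=11010 popcount=3 -> skip
r=27=11011 popcount=4 -> KEEP
r=28=11100 popcount=3 -> skip
r=29=11101 popcount=4 -> KEEP
r=30=11110 popcount=4 -> KEEP
r=31=11111 popcount=5 -> skip
r=32=100000 popcount=1 -> skip
r=33=100001 popcount=2 -> skip
r=34=100010 popcount=2 -> skip
Kept rows: 15 23 27 29 30

Answer: 15 23 27 29 30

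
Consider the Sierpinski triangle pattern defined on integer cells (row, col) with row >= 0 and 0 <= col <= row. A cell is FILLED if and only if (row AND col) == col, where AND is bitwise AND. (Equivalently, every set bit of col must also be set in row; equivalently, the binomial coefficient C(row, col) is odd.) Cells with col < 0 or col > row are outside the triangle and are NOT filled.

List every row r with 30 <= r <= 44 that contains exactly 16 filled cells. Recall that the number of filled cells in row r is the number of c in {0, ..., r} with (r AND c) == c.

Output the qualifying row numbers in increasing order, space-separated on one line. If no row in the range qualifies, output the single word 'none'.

Answer: 30 39 43

Derivation:
Row r has 2^popcount(r) filled cells, so we need popcount(r) = log2(16) = 4.
Scan r = 30..44 and keep those with exactly 4 one-bits:
r=30=11110 popcount=4 -> KEEP
r=31=11111 popcount=5 -> skip
r=32=100000 popcount=1 -> skip
r=33=100001 popcount=2 -> skip
r=34=100010 popcount=2 -> skip
r=35=100011 popcount=3 -> skip
r=36=100100 popcount=2 -> skip
r=37=100101 popcount=3 -> skip
r=38=100110 popcount=3 -> skip
r=39=100111 popcount=4 -> KEEP
r=40=101000 popcount=2 -> skip
r=41=101001 popcount=3 -> skip
r=42=101010 popcount=3 -> skip
r=43=101011 popcount=4 -> KEEP
r=44=101100 popcount=3 -> skip
Kept rows: 30 39 43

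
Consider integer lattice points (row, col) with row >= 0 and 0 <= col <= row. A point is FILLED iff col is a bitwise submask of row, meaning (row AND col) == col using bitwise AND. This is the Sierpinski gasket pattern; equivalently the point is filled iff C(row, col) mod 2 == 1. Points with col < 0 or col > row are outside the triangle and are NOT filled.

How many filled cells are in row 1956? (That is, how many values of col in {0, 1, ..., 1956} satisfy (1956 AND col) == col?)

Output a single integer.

1956 in binary = 11110100100
popcount(1956) = number of 1-bits in 11110100100 = 6
A col c satisfies (1956 AND c) == c iff every set bit of c is also set in 1956; each of the 6 set bits of 1956 can independently be on or off in c.
count = 2^6 = 64

Answer: 64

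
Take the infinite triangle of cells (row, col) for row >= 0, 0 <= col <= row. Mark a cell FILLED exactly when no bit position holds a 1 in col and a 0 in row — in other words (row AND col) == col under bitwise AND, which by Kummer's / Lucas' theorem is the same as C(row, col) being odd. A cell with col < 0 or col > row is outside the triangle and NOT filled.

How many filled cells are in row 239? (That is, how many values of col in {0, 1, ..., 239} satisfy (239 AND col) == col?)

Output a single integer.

239 in binary = 11101111
popcount(239) = number of 1-bits in 11101111 = 7
A col c satisfies (239 AND c) == c iff every set bit of c is also set in 239; each of the 7 set bits of 239 can independently be on or off in c.
count = 2^7 = 128

Answer: 128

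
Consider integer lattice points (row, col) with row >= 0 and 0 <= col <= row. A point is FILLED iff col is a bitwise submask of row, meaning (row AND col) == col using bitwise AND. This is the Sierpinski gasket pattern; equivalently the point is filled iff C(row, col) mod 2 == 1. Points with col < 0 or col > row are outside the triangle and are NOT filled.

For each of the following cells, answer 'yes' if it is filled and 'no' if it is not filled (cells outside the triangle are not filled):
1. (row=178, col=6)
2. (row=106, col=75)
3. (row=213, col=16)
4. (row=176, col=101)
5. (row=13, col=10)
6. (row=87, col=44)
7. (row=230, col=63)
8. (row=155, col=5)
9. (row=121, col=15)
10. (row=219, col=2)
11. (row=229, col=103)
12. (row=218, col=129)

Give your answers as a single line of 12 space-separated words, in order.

(178,6): row=0b10110010, col=0b110, row AND col = 0b10 = 2; 2 != 6 -> empty
(106,75): row=0b1101010, col=0b1001011, row AND col = 0b1001010 = 74; 74 != 75 -> empty
(213,16): row=0b11010101, col=0b10000, row AND col = 0b10000 = 16; 16 == 16 -> filled
(176,101): row=0b10110000, col=0b1100101, row AND col = 0b100000 = 32; 32 != 101 -> empty
(13,10): row=0b1101, col=0b1010, row AND col = 0b1000 = 8; 8 != 10 -> empty
(87,44): row=0b1010111, col=0b101100, row AND col = 0b100 = 4; 4 != 44 -> empty
(230,63): row=0b11100110, col=0b111111, row AND col = 0b100110 = 38; 38 != 63 -> empty
(155,5): row=0b10011011, col=0b101, row AND col = 0b1 = 1; 1 != 5 -> empty
(121,15): row=0b1111001, col=0b1111, row AND col = 0b1001 = 9; 9 != 15 -> empty
(219,2): row=0b11011011, col=0b10, row AND col = 0b10 = 2; 2 == 2 -> filled
(229,103): row=0b11100101, col=0b1100111, row AND col = 0b1100101 = 101; 101 != 103 -> empty
(218,129): row=0b11011010, col=0b10000001, row AND col = 0b10000000 = 128; 128 != 129 -> empty

Answer: no no yes no no no no no no yes no no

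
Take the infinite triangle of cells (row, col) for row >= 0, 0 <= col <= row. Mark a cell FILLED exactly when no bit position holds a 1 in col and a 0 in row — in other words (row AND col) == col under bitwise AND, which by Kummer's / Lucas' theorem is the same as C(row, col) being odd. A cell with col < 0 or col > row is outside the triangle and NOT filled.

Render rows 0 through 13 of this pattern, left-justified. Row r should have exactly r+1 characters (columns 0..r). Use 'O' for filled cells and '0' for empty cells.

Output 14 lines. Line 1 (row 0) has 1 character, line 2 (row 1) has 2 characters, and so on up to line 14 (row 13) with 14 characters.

r0=0: O
r1=1: OO
r2=10: O0O
r3=11: OOOO
r4=100: O000O
r5=101: OO00OO
r6=110: O0O0O0O
r7=111: OOOOOOOO
r8=1000: O0000000O
r9=1001: OO000000OO
r10=1010: O0O00000O0O
r11=1011: OOOO0000OOOO
r12=1100: O000O000O000O
r13=1101: OO00OO00OO00OO

Answer: O
OO
O0O
OOOO
O000O
OO00OO
O0O0O0O
OOOOOOOO
O0000000O
OO000000OO
O0O00000O0O
OOOO0000OOOO
O000O000O000O
OO00OO00OO00OO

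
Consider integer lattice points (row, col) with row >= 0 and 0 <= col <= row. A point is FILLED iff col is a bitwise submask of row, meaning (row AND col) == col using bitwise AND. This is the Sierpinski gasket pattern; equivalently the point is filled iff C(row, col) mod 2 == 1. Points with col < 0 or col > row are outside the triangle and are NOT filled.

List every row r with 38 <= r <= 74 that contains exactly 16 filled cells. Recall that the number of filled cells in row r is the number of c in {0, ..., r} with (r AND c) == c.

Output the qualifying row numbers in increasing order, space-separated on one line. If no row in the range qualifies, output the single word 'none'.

Answer: 39 43 45 46 51 53 54 57 58 60 71

Derivation:
Row r has 2^popcount(r) filled cells, so we need popcount(r) = log2(16) = 4.
Scan r = 38..74 and keep those with exactly 4 one-bits:
r=38=100110 popcount=3 -> skip
r=39=100111 popcount=4 -> KEEP
r=40=101000 popcount=2 -> skip
r=41=101001 popcount=3 -> skip
r=42=101010 popcount=3 -> skip
r=43=101011 popcount=4 -> KEEP
r=44=101100 popcount=3 -> skip
r=45=101101 popcount=4 -> KEEP
r=46=101110 popcount=4 -> KEEP
r=47=101111 popcount=5 -> skip
r=48=110000 popcount=2 -> skip
r=49=110001 popcount=3 -> skip
r=50=110010 popcount=3 -> skip
r=51=110011 popcount=4 -> KEEP
r=52=110100 popcount=3 -> skip
r=53=110101 popcount=4 -> KEEP
r=54=110110 popcount=4 -> KEEP
r=55=110111 popcount=5 -> skip
r=56=111000 popcount=3 -> skip
r=57=111001 popcount=4 -> KEEP
r=58=111010 popcount=4 -> KEEP
r=59=111011 popcount=5 -> skip
r=60=111100 popcount=4 -> KEEP
r=61=111101 popcount=5 -> skip
r=62=111110 popcount=5 -> skip
r=63=111111 popcount=6 -> skip
r=64=1000000 popcount=1 -> skip
r=65=1000001 popcount=2 -> skip
r=66=1000010 popcount=2 -> skip
r=67=1000011 popcount=3 -> skip
r=68=1000100 popcount=2 -> skip
r=69=1000101 popcount=3 -> skip
r=70=1000110 popcount=3 -> skip
r=71=1000111 popcount=4 -> KEEP
r=72=1001000 popcount=2 -> skip
r=73=1001001 popcount=3 -> skip
r=74=1001010 popcount=3 -> skip
Kept rows: 39 43 45 46 51 53 54 57 58 60 71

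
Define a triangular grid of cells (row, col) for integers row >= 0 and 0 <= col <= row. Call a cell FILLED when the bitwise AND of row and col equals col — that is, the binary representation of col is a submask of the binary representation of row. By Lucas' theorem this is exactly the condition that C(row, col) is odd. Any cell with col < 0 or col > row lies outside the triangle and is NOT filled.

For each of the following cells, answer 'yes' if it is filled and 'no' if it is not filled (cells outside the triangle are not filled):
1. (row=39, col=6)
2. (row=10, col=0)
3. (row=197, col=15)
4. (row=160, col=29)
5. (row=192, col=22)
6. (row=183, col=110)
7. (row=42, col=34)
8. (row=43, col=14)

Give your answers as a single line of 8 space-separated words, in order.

Answer: yes yes no no no no yes no

Derivation:
(39,6): row=0b100111, col=0b110, row AND col = 0b110 = 6; 6 == 6 -> filled
(10,0): row=0b1010, col=0b0, row AND col = 0b0 = 0; 0 == 0 -> filled
(197,15): row=0b11000101, col=0b1111, row AND col = 0b101 = 5; 5 != 15 -> empty
(160,29): row=0b10100000, col=0b11101, row AND col = 0b0 = 0; 0 != 29 -> empty
(192,22): row=0b11000000, col=0b10110, row AND col = 0b0 = 0; 0 != 22 -> empty
(183,110): row=0b10110111, col=0b1101110, row AND col = 0b100110 = 38; 38 != 110 -> empty
(42,34): row=0b101010, col=0b100010, row AND col = 0b100010 = 34; 34 == 34 -> filled
(43,14): row=0b101011, col=0b1110, row AND col = 0b1010 = 10; 10 != 14 -> empty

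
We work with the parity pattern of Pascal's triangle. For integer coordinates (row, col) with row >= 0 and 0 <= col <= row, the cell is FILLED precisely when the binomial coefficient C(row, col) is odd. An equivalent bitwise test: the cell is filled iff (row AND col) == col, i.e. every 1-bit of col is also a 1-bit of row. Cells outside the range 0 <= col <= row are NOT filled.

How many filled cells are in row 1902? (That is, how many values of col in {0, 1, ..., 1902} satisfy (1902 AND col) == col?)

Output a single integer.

1902 in binary = 11101101110
popcount(1902) = number of 1-bits in 11101101110 = 8
A col c satisfies (1902 AND c) == c iff every set bit of c is also set in 1902; each of the 8 set bits of 1902 can independently be on or off in c.
count = 2^8 = 256

Answer: 256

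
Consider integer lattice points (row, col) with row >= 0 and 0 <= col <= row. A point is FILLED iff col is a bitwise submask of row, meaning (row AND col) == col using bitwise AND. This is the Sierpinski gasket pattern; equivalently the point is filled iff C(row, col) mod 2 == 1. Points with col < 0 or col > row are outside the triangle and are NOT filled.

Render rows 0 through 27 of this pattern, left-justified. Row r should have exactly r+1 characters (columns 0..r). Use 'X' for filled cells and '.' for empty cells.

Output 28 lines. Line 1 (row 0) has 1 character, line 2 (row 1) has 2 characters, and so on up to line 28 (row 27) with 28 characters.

r0=0: X
r1=1: XX
r2=10: X.X
r3=11: XXXX
r4=100: X...X
r5=101: XX..XX
r6=110: X.X.X.X
r7=111: XXXXXXXX
r8=1000: X.......X
r9=1001: XX......XX
r10=1010: X.X.....X.X
r11=1011: XXXX....XXXX
r12=1100: X...X...X...X
r13=1101: XX..XX..XX..XX
r14=1110: X.X.X.X.X.X.X.X
r15=1111: XXXXXXXXXXXXXXXX
r16=10000: X...............X
r17=10001: XX..............XX
r18=10010: X.X.............X.X
r19=10011: XXXX............XXXX
r20=10100: X...X...........X...X
r21=10101: XX..XX..........XX..XX
r22=10110: X.X.X.X.........X.X.X.X
r23=10111: XXXXXXXX........XXXXXXXX
r24=11000: X.......X.......X.......X
r25=11001: XX......XX......XX......XX
r26=11010: X.X.....X.X.....X.X.....X.X
r27=11011: XXXX....XXXX....XXXX....XXXX

Answer: X
XX
X.X
XXXX
X...X
XX..XX
X.X.X.X
XXXXXXXX
X.......X
XX......XX
X.X.....X.X
XXXX....XXXX
X...X...X...X
XX..XX..XX..XX
X.X.X.X.X.X.X.X
XXXXXXXXXXXXXXXX
X...............X
XX..............XX
X.X.............X.X
XXXX............XXXX
X...X...........X...X
XX..XX..........XX..XX
X.X.X.X.........X.X.X.X
XXXXXXXX........XXXXXXXX
X.......X.......X.......X
XX......XX......XX......XX
X.X.....X.X.....X.X.....X.X
XXXX....XXXX....XXXX....XXXX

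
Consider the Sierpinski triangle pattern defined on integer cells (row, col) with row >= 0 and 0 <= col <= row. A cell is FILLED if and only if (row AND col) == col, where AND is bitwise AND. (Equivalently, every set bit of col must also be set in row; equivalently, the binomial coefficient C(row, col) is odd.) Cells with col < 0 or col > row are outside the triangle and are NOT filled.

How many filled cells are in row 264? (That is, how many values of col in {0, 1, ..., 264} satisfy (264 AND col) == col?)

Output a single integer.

264 in binary = 100001000
popcount(264) = number of 1-bits in 100001000 = 2
A col c satisfies (264 AND c) == c iff every set bit of c is also set in 264; each of the 2 set bits of 264 can independently be on or off in c.
count = 2^2 = 4

Answer: 4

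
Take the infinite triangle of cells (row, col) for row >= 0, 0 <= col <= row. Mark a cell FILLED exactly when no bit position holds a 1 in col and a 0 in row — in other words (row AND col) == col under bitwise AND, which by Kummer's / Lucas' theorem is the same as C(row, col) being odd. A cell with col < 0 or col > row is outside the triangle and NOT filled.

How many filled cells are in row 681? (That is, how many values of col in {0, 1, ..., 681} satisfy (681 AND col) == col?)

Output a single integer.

681 in binary = 1010101001
popcount(681) = number of 1-bits in 1010101001 = 5
A col c satisfies (681 AND c) == c iff every set bit of c is also set in 681; each of the 5 set bits of 681 can independently be on or off in c.
count = 2^5 = 32

Answer: 32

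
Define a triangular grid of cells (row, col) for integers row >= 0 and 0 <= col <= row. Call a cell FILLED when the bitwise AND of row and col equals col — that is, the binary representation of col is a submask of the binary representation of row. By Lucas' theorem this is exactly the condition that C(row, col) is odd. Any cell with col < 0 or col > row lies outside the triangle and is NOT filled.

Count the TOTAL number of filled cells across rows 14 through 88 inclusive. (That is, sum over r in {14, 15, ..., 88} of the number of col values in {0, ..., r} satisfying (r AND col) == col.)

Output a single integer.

Answer: 950

Derivation:
r14=1110 pc3: +8 =8
r15=1111 pc4: +16 =24
r16=10000 pc1: +2 =26
r17=10001 pc2: +4 =30
r18=10010 pc2: +4 =34
r19=10011 pc3: +8 =42
r20=10100 pc2: +4 =46
r21=10101 pc3: +8 =54
r22=10110 pc3: +8 =62
r23=10111 pc4: +16 =78
r24=11000 pc2: +4 =82
r25=11001 pc3: +8 =90
r26=11010 pc3: +8 =98
r27=11011 pc4: +16 =114
r28=11100 pc3: +8 =122
r29=11101 pc4: +16 =138
r30=11110 pc4: +16 =154
r31=11111 pc5: +32 =186
r32=100000 pc1: +2 =188
r33=100001 pc2: +4 =192
r34=100010 pc2: +4 =196
r35=100011 pc3: +8 =204
r36=100100 pc2: +4 =208
r37=100101 pc3: +8 =216
r38=100110 pc3: +8 =224
r39=100111 pc4: +16 =240
r40=101000 pc2: +4 =244
r41=101001 pc3: +8 =252
r42=101010 pc3: +8 =260
r43=101011 pc4: +16 =276
r44=101100 pc3: +8 =284
r45=101101 pc4: +16 =300
r46=101110 pc4: +16 =316
r47=101111 pc5: +32 =348
r48=110000 pc2: +4 =352
r49=110001 pc3: +8 =360
r50=110010 pc3: +8 =368
r51=110011 pc4: +16 =384
r52=110100 pc3: +8 =392
r53=110101 pc4: +16 =408
r54=110110 pc4: +16 =424
r55=110111 pc5: +32 =456
r56=111000 pc3: +8 =464
r57=111001 pc4: +16 =480
r58=111010 pc4: +16 =496
r59=111011 pc5: +32 =528
r60=111100 pc4: +16 =544
r61=111101 pc5: +32 =576
r62=111110 pc5: +32 =608
r63=111111 pc6: +64 =672
r64=1000000 pc1: +2 =674
r65=1000001 pc2: +4 =678
r66=1000010 pc2: +4 =682
r67=1000011 pc3: +8 =690
r68=1000100 pc2: +4 =694
r69=1000101 pc3: +8 =702
r70=1000110 pc3: +8 =710
r71=1000111 pc4: +16 =726
r72=1001000 pc2: +4 =730
r73=1001001 pc3: +8 =738
r74=1001010 pc3: +8 =746
r75=1001011 pc4: +16 =762
r76=1001100 pc3: +8 =770
r77=1001101 pc4: +16 =786
r78=1001110 pc4: +16 =802
r79=1001111 pc5: +32 =834
r80=1010000 pc2: +4 =838
r81=1010001 pc3: +8 =846
r82=1010010 pc3: +8 =854
r83=1010011 pc4: +16 =870
r84=1010100 pc3: +8 =878
r85=1010101 pc4: +16 =894
r86=1010110 pc4: +16 =910
r87=1010111 pc5: +32 =942
r88=1011000 pc3: +8 =950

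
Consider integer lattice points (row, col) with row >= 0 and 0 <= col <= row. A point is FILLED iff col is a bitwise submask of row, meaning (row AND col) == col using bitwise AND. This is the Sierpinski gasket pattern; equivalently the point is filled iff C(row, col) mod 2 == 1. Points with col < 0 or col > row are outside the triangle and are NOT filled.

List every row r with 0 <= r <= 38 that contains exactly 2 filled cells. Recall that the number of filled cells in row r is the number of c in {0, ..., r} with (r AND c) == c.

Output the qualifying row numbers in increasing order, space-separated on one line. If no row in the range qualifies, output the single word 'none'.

Answer: 1 2 4 8 16 32

Derivation:
Row r has 2^popcount(r) filled cells, so we need popcount(r) = log2(2) = 1.
Scan r = 0..38 and keep those with exactly 1 one-bits:
r=0=0 popcount=0 -> skip
r=1=1 popcount=1 -> KEEP
r=2=10 popcount=1 -> KEEP
r=3=11 popcount=2 -> skip
r=4=100 popcount=1 -> KEEP
r=5=101 popcount=2 -> skip
r=6=110 popcount=2 -> skip
r=7=111 popcount=3 -> skip
r=8=1000 popcount=1 -> KEEP
r=9=1001 popcount=2 -> skip
r=10=1010 popcount=2 -> skip
r=11=1011 popcount=3 -> skip
r=12=1100 popcount=2 -> skip
r=13=1101 popcount=3 -> skip
r=14=1110 popcount=3 -> skip
r=15=1111 popcount=4 -> skip
r=16=10000 popcount=1 -> KEEP
r=17=10001 popcount=2 -> skip
r=18=10010 popcount=2 -> skip
r=19=10011 popcount=3 -> skip
r=20=10100 popcount=2 -> skip
r=21=10101 popcount=3 -> skip
r=22=10110 popcount=3 -> skip
r=23=10111 popcount=4 -> skip
r=24=11000 popcount=2 -> skip
r=25=11001 popcount=3 -> skip
r=26=11010 popcount=3 -> skip
r=27=11011 popcount=4 -> skip
r=28=11100 popcount=3 -> skip
r=29=11101 popcount=4 -> skip
r=30=11110 popcount=4 -> skip
r=31=11111 popcount=5 -> skip
r=32=100000 popcount=1 -> KEEP
r=33=100001 popcount=2 -> skip
r=34=100010 popcount=2 -> skip
r=35=100011 popcount=3 -> skip
r=36=100100 popcount=2 -> skip
r=37=100101 popcount=3 -> skip
r=38=100110 popcount=3 -> skip
Kept rows: 1 2 4 8 16 32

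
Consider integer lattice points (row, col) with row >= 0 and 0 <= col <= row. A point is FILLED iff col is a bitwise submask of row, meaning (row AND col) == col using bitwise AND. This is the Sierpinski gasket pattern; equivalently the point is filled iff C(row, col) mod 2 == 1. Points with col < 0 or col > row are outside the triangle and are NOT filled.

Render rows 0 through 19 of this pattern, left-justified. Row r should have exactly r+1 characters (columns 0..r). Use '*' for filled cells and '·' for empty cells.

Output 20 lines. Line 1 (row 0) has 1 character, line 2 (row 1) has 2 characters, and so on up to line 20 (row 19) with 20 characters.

r0=0: *
r1=1: **
r2=10: *·*
r3=11: ****
r4=100: *···*
r5=101: **··**
r6=110: *·*·*·*
r7=111: ********
r8=1000: *·······*
r9=1001: **······**
r10=1010: *·*·····*·*
r11=1011: ****····****
r12=1100: *···*···*···*
r13=1101: **··**··**··**
r14=1110: *·*·*·*·*·*·*·*
r15=1111: ****************
r16=10000: *···············*
r17=10001: **··············**
r18=10010: *·*·············*·*
r19=10011: ****············****

Answer: *
**
*·*
****
*···*
**··**
*·*·*·*
********
*·······*
**······**
*·*·····*·*
****····****
*···*···*···*
**··**··**··**
*·*·*·*·*·*·*·*
****************
*···············*
**··············**
*·*·············*·*
****············****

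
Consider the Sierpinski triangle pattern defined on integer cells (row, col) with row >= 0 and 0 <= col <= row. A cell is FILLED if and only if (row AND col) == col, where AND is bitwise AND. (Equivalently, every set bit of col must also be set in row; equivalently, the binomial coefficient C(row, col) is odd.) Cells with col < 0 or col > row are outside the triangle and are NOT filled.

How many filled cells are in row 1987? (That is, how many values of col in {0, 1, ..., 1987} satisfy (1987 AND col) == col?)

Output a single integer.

1987 in binary = 11111000011
popcount(1987) = number of 1-bits in 11111000011 = 7
A col c satisfies (1987 AND c) == c iff every set bit of c is also set in 1987; each of the 7 set bits of 1987 can independently be on or off in c.
count = 2^7 = 128

Answer: 128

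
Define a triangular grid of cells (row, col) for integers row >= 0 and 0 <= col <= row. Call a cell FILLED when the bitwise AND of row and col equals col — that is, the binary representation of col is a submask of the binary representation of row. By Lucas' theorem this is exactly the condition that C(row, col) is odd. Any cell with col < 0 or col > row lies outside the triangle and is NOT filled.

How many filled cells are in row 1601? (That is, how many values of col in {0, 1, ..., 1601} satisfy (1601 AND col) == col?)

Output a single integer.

Answer: 16

Derivation:
1601 in binary = 11001000001
popcount(1601) = number of 1-bits in 11001000001 = 4
A col c satisfies (1601 AND c) == c iff every set bit of c is also set in 1601; each of the 4 set bits of 1601 can independently be on or off in c.
count = 2^4 = 16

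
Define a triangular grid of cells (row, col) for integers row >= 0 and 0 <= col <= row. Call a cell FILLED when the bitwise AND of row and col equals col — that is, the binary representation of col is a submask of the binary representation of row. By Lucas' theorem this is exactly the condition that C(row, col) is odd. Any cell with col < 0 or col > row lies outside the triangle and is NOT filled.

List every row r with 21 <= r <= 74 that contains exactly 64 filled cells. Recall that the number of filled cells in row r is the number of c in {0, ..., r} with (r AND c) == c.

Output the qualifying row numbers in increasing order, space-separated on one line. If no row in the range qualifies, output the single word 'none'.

Row r has 2^popcount(r) filled cells, so we need popcount(r) = log2(64) = 6.
Scan r = 21..74 and keep those with exactly 6 one-bits:
r=21=10101 popcount=3 -> skip
r=22=10110 popcount=3 -> skip
r=23=10111 popcount=4 -> skip
r=24=11000 popcount=2 -> skip
r=25=11001 popcount=3 -> skip
r=26=11010 popcount=3 -> skip
r=27=11011 popcount=4 -> skip
r=28=11100 popcount=3 -> skip
r=29=11101 popcount=4 -> skip
r=30=11110 popcount=4 -> skip
r=31=11111 popcount=5 -> skip
r=32=100000 popcount=1 -> skip
r=33=100001 popcount=2 -> skip
r=34=100010 popcount=2 -> skip
r=35=100011 popcount=3 -> skip
r=36=100100 popcount=2 -> skip
r=37=100101 popcount=3 -> skip
r=38=100110 popcount=3 -> skip
r=39=100111 popcount=4 -> skip
r=40=101000 popcount=2 -> skip
r=41=101001 popcount=3 -> skip
r=42=101010 popcount=3 -> skip
r=43=101011 popcount=4 -> skip
r=44=101100 popcount=3 -> skip
r=45=101101 popcount=4 -> skip
r=46=101110 popcount=4 -> skip
r=47=101111 popcount=5 -> skip
r=48=110000 popcount=2 -> skip
r=49=110001 popcount=3 -> skip
r=50=110010 popcount=3 -> skip
r=51=110011 popcount=4 -> skip
r=52=110100 popcount=3 -> skip
r=53=110101 popcount=4 -> skip
r=54=110110 popcount=4 -> skip
r=55=110111 popcount=5 -> skip
r=56=111000 popcount=3 -> skip
r=57=111001 popcount=4 -> skip
r=58=111010 popcount=4 -> skip
r=59=111011 popcount=5 -> skip
r=60=111100 popcount=4 -> skip
r=61=111101 popcount=5 -> skip
r=62=111110 popcount=5 -> skip
r=63=111111 popcount=6 -> KEEP
r=64=1000000 popcount=1 -> skip
r=65=1000001 popcount=2 -> skip
r=66=1000010 popcount=2 -> skip
r=67=1000011 popcount=3 -> skip
r=68=1000100 popcount=2 -> skip
r=69=1000101 popcount=3 -> skip
r=70=1000110 popcount=3 -> skip
r=71=1000111 popcount=4 -> skip
r=72=1001000 popcount=2 -> skip
r=73=1001001 popcount=3 -> skip
r=74=1001010 popcount=3 -> skip
Kept rows: 63

Answer: 63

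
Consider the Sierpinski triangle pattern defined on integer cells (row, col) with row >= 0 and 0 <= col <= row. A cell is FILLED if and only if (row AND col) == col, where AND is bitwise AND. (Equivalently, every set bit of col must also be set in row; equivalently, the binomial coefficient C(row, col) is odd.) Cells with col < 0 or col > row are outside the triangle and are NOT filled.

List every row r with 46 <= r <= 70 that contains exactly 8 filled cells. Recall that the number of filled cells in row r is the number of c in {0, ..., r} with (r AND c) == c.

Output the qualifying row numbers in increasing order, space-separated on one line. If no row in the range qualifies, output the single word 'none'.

Answer: 49 50 52 56 67 69 70

Derivation:
Row r has 2^popcount(r) filled cells, so we need popcount(r) = log2(8) = 3.
Scan r = 46..70 and keep those with exactly 3 one-bits:
r=46=101110 popcount=4 -> skip
r=47=101111 popcount=5 -> skip
r=48=110000 popcount=2 -> skip
r=49=110001 popcount=3 -> KEEP
r=50=110010 popcount=3 -> KEEP
r=51=110011 popcount=4 -> skip
r=52=110100 popcount=3 -> KEEP
r=53=110101 popcount=4 -> skip
r=54=110110 popcount=4 -> skip
r=55=110111 popcount=5 -> skip
r=56=111000 popcount=3 -> KEEP
r=57=111001 popcount=4 -> skip
r=58=111010 popcount=4 -> skip
r=59=111011 popcount=5 -> skip
r=60=111100 popcount=4 -> skip
r=61=111101 popcount=5 -> skip
r=62=111110 popcount=5 -> skip
r=63=111111 popcount=6 -> skip
r=64=1000000 popcount=1 -> skip
r=65=1000001 popcount=2 -> skip
r=66=1000010 popcount=2 -> skip
r=67=1000011 popcount=3 -> KEEP
r=68=1000100 popcount=2 -> skip
r=69=1000101 popcount=3 -> KEEP
r=70=1000110 popcount=3 -> KEEP
Kept rows: 49 50 52 56 67 69 70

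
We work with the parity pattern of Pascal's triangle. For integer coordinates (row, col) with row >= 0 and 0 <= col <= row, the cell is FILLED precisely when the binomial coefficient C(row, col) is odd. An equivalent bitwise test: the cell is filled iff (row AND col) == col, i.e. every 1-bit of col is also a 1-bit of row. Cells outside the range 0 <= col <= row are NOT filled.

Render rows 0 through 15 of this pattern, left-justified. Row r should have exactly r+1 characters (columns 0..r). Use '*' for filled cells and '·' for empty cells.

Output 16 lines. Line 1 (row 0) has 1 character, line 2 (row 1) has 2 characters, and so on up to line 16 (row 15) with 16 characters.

r0=0: *
r1=1: **
r2=10: *·*
r3=11: ****
r4=100: *···*
r5=101: **··**
r6=110: *·*·*·*
r7=111: ********
r8=1000: *·······*
r9=1001: **······**
r10=1010: *·*·····*·*
r11=1011: ****····****
r12=1100: *···*···*···*
r13=1101: **··**··**··**
r14=1110: *·*·*·*·*·*·*·*
r15=1111: ****************

Answer: *
**
*·*
****
*···*
**··**
*·*·*·*
********
*·······*
**······**
*·*·····*·*
****····****
*···*···*···*
**··**··**··**
*·*·*·*·*·*·*·*
****************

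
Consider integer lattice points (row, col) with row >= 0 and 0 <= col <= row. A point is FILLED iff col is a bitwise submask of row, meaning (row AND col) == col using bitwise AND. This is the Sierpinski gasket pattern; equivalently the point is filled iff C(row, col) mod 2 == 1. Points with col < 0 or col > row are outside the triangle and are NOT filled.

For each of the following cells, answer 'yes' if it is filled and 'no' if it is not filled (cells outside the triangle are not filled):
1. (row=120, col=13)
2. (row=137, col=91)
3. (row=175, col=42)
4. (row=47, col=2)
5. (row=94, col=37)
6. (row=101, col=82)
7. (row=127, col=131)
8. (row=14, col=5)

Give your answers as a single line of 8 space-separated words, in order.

Answer: no no yes yes no no no no

Derivation:
(120,13): row=0b1111000, col=0b1101, row AND col = 0b1000 = 8; 8 != 13 -> empty
(137,91): row=0b10001001, col=0b1011011, row AND col = 0b1001 = 9; 9 != 91 -> empty
(175,42): row=0b10101111, col=0b101010, row AND col = 0b101010 = 42; 42 == 42 -> filled
(47,2): row=0b101111, col=0b10, row AND col = 0b10 = 2; 2 == 2 -> filled
(94,37): row=0b1011110, col=0b100101, row AND col = 0b100 = 4; 4 != 37 -> empty
(101,82): row=0b1100101, col=0b1010010, row AND col = 0b1000000 = 64; 64 != 82 -> empty
(127,131): col outside [0, 127] -> not filled
(14,5): row=0b1110, col=0b101, row AND col = 0b100 = 4; 4 != 5 -> empty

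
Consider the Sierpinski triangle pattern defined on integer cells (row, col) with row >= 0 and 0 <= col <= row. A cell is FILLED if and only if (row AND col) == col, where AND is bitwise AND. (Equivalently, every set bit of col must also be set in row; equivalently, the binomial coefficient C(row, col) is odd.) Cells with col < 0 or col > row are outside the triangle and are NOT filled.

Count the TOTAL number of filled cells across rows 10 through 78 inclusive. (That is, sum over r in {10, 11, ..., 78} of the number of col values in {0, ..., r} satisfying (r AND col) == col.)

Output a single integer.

r10=1010 pc2: +4 =4
r11=1011 pc3: +8 =12
r12=1100 pc2: +4 =16
r13=1101 pc3: +8 =24
r14=1110 pc3: +8 =32
r15=1111 pc4: +16 =48
r16=10000 pc1: +2 =50
r17=10001 pc2: +4 =54
r18=10010 pc2: +4 =58
r19=10011 pc3: +8 =66
r20=10100 pc2: +4 =70
r21=10101 pc3: +8 =78
r22=10110 pc3: +8 =86
r23=10111 pc4: +16 =102
r24=11000 pc2: +4 =106
r25=11001 pc3: +8 =114
r26=11010 pc3: +8 =122
r27=11011 pc4: +16 =138
r28=11100 pc3: +8 =146
r29=11101 pc4: +16 =162
r30=11110 pc4: +16 =178
r31=11111 pc5: +32 =210
r32=100000 pc1: +2 =212
r33=100001 pc2: +4 =216
r34=100010 pc2: +4 =220
r35=100011 pc3: +8 =228
r36=100100 pc2: +4 =232
r37=100101 pc3: +8 =240
r38=100110 pc3: +8 =248
r39=100111 pc4: +16 =264
r40=101000 pc2: +4 =268
r41=101001 pc3: +8 =276
r42=101010 pc3: +8 =284
r43=101011 pc4: +16 =300
r44=101100 pc3: +8 =308
r45=101101 pc4: +16 =324
r46=101110 pc4: +16 =340
r47=101111 pc5: +32 =372
r48=110000 pc2: +4 =376
r49=110001 pc3: +8 =384
r50=110010 pc3: +8 =392
r51=110011 pc4: +16 =408
r52=110100 pc3: +8 =416
r53=110101 pc4: +16 =432
r54=110110 pc4: +16 =448
r55=110111 pc5: +32 =480
r56=111000 pc3: +8 =488
r57=111001 pc4: +16 =504
r58=111010 pc4: +16 =520
r59=111011 pc5: +32 =552
r60=111100 pc4: +16 =568
r61=111101 pc5: +32 =600
r62=111110 pc5: +32 =632
r63=111111 pc6: +64 =696
r64=1000000 pc1: +2 =698
r65=1000001 pc2: +4 =702
r66=1000010 pc2: +4 =706
r67=1000011 pc3: +8 =714
r68=1000100 pc2: +4 =718
r69=1000101 pc3: +8 =726
r70=1000110 pc3: +8 =734
r71=1000111 pc4: +16 =750
r72=1001000 pc2: +4 =754
r73=1001001 pc3: +8 =762
r74=1001010 pc3: +8 =770
r75=1001011 pc4: +16 =786
r76=1001100 pc3: +8 =794
r77=1001101 pc4: +16 =810
r78=1001110 pc4: +16 =826

Answer: 826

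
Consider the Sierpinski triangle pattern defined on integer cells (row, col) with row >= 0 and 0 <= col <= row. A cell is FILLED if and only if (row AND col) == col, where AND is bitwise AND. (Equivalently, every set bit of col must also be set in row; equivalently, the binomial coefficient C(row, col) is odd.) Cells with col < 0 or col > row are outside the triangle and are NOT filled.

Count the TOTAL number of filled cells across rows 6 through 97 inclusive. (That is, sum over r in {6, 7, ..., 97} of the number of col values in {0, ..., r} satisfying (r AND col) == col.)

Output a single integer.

Answer: 1212

Derivation:
r6=110 pc2: +4 =4
r7=111 pc3: +8 =12
r8=1000 pc1: +2 =14
r9=1001 pc2: +4 =18
r10=1010 pc2: +4 =22
r11=1011 pc3: +8 =30
r12=1100 pc2: +4 =34
r13=1101 pc3: +8 =42
r14=1110 pc3: +8 =50
r15=1111 pc4: +16 =66
r16=10000 pc1: +2 =68
r17=10001 pc2: +4 =72
r18=10010 pc2: +4 =76
r19=10011 pc3: +8 =84
r20=10100 pc2: +4 =88
r21=10101 pc3: +8 =96
r22=10110 pc3: +8 =104
r23=10111 pc4: +16 =120
r24=11000 pc2: +4 =124
r25=11001 pc3: +8 =132
r26=11010 pc3: +8 =140
r27=11011 pc4: +16 =156
r28=11100 pc3: +8 =164
r29=11101 pc4: +16 =180
r30=11110 pc4: +16 =196
r31=11111 pc5: +32 =228
r32=100000 pc1: +2 =230
r33=100001 pc2: +4 =234
r34=100010 pc2: +4 =238
r35=100011 pc3: +8 =246
r36=100100 pc2: +4 =250
r37=100101 pc3: +8 =258
r38=100110 pc3: +8 =266
r39=100111 pc4: +16 =282
r40=101000 pc2: +4 =286
r41=101001 pc3: +8 =294
r42=101010 pc3: +8 =302
r43=101011 pc4: +16 =318
r44=101100 pc3: +8 =326
r45=101101 pc4: +16 =342
r46=101110 pc4: +16 =358
r47=101111 pc5: +32 =390
r48=110000 pc2: +4 =394
r49=110001 pc3: +8 =402
r50=110010 pc3: +8 =410
r51=110011 pc4: +16 =426
r52=110100 pc3: +8 =434
r53=110101 pc4: +16 =450
r54=110110 pc4: +16 =466
r55=110111 pc5: +32 =498
r56=111000 pc3: +8 =506
r57=111001 pc4: +16 =522
r58=111010 pc4: +16 =538
r59=111011 pc5: +32 =570
r60=111100 pc4: +16 =586
r61=111101 pc5: +32 =618
r62=111110 pc5: +32 =650
r63=111111 pc6: +64 =714
r64=1000000 pc1: +2 =716
r65=1000001 pc2: +4 =720
r66=1000010 pc2: +4 =724
r67=1000011 pc3: +8 =732
r68=1000100 pc2: +4 =736
r69=1000101 pc3: +8 =744
r70=1000110 pc3: +8 =752
r71=1000111 pc4: +16 =768
r72=1001000 pc2: +4 =772
r73=1001001 pc3: +8 =780
r74=1001010 pc3: +8 =788
r75=1001011 pc4: +16 =804
r76=1001100 pc3: +8 =812
r77=1001101 pc4: +16 =828
r78=1001110 pc4: +16 =844
r79=1001111 pc5: +32 =876
r80=1010000 pc2: +4 =880
r81=1010001 pc3: +8 =888
r82=1010010 pc3: +8 =896
r83=1010011 pc4: +16 =912
r84=1010100 pc3: +8 =920
r85=1010101 pc4: +16 =936
r86=1010110 pc4: +16 =952
r87=1010111 pc5: +32 =984
r88=1011000 pc3: +8 =992
r89=1011001 pc4: +16 =1008
r90=1011010 pc4: +16 =1024
r91=1011011 pc5: +32 =1056
r92=1011100 pc4: +16 =1072
r93=1011101 pc5: +32 =1104
r94=1011110 pc5: +32 =1136
r95=1011111 pc6: +64 =1200
r96=1100000 pc2: +4 =1204
r97=1100001 pc3: +8 =1212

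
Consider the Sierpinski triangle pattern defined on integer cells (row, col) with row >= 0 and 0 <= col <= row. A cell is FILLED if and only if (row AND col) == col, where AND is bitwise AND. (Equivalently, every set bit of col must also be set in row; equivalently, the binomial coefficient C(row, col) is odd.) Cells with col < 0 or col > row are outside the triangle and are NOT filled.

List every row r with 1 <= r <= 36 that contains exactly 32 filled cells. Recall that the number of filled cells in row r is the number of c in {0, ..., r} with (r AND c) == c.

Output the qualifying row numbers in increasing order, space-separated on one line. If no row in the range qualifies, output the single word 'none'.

Answer: 31

Derivation:
Row r has 2^popcount(r) filled cells, so we need popcount(r) = log2(32) = 5.
Scan r = 1..36 and keep those with exactly 5 one-bits:
r=1=1 popcount=1 -> skip
r=2=10 popcount=1 -> skip
r=3=11 popcount=2 -> skip
r=4=100 popcount=1 -> skip
r=5=101 popcount=2 -> skip
r=6=110 popcount=2 -> skip
r=7=111 popcount=3 -> skip
r=8=1000 popcount=1 -> skip
r=9=1001 popcount=2 -> skip
r=10=1010 popcount=2 -> skip
r=11=1011 popcount=3 -> skip
r=12=1100 popcount=2 -> skip
r=13=1101 popcount=3 -> skip
r=14=1110 popcount=3 -> skip
r=15=1111 popcount=4 -> skip
r=16=10000 popcount=1 -> skip
r=17=10001 popcount=2 -> skip
r=18=10010 popcount=2 -> skip
r=19=10011 popcount=3 -> skip
r=20=10100 popcount=2 -> skip
r=21=10101 popcount=3 -> skip
r=22=10110 popcount=3 -> skip
r=23=10111 popcount=4 -> skip
r=24=11000 popcount=2 -> skip
r=25=11001 popcount=3 -> skip
r=26=11010 popcount=3 -> skip
r=27=11011 popcount=4 -> skip
r=28=11100 popcount=3 -> skip
r=29=11101 popcount=4 -> skip
r=30=11110 popcount=4 -> skip
r=31=11111 popcount=5 -> KEEP
r=32=100000 popcount=1 -> skip
r=33=100001 popcount=2 -> skip
r=34=100010 popcount=2 -> skip
r=35=100011 popcount=3 -> skip
r=36=100100 popcount=2 -> skip
Kept rows: 31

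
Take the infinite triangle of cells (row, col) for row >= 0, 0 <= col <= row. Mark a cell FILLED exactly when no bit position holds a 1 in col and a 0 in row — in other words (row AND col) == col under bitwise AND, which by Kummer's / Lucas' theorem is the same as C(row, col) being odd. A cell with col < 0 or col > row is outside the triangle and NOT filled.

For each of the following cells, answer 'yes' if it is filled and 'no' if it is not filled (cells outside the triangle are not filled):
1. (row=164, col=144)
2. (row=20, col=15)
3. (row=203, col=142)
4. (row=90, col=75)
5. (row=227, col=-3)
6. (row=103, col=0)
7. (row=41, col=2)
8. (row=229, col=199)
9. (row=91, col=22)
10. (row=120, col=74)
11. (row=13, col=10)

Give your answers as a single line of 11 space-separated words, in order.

Answer: no no no no no yes no no no no no

Derivation:
(164,144): row=0b10100100, col=0b10010000, row AND col = 0b10000000 = 128; 128 != 144 -> empty
(20,15): row=0b10100, col=0b1111, row AND col = 0b100 = 4; 4 != 15 -> empty
(203,142): row=0b11001011, col=0b10001110, row AND col = 0b10001010 = 138; 138 != 142 -> empty
(90,75): row=0b1011010, col=0b1001011, row AND col = 0b1001010 = 74; 74 != 75 -> empty
(227,-3): col outside [0, 227] -> not filled
(103,0): row=0b1100111, col=0b0, row AND col = 0b0 = 0; 0 == 0 -> filled
(41,2): row=0b101001, col=0b10, row AND col = 0b0 = 0; 0 != 2 -> empty
(229,199): row=0b11100101, col=0b11000111, row AND col = 0b11000101 = 197; 197 != 199 -> empty
(91,22): row=0b1011011, col=0b10110, row AND col = 0b10010 = 18; 18 != 22 -> empty
(120,74): row=0b1111000, col=0b1001010, row AND col = 0b1001000 = 72; 72 != 74 -> empty
(13,10): row=0b1101, col=0b1010, row AND col = 0b1000 = 8; 8 != 10 -> empty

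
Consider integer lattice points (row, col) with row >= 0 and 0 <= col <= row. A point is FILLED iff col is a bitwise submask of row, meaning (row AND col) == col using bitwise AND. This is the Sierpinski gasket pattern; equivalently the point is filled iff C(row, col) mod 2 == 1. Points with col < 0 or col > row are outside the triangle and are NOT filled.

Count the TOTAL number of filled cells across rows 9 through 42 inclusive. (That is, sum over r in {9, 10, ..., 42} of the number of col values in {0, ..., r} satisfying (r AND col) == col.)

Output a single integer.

Answer: 288

Derivation:
r9=1001 pc2: +4 =4
r10=1010 pc2: +4 =8
r11=1011 pc3: +8 =16
r12=1100 pc2: +4 =20
r13=1101 pc3: +8 =28
r14=1110 pc3: +8 =36
r15=1111 pc4: +16 =52
r16=10000 pc1: +2 =54
r17=10001 pc2: +4 =58
r18=10010 pc2: +4 =62
r19=10011 pc3: +8 =70
r20=10100 pc2: +4 =74
r21=10101 pc3: +8 =82
r22=10110 pc3: +8 =90
r23=10111 pc4: +16 =106
r24=11000 pc2: +4 =110
r25=11001 pc3: +8 =118
r26=11010 pc3: +8 =126
r27=11011 pc4: +16 =142
r28=11100 pc3: +8 =150
r29=11101 pc4: +16 =166
r30=11110 pc4: +16 =182
r31=11111 pc5: +32 =214
r32=100000 pc1: +2 =216
r33=100001 pc2: +4 =220
r34=100010 pc2: +4 =224
r35=100011 pc3: +8 =232
r36=100100 pc2: +4 =236
r37=100101 pc3: +8 =244
r38=100110 pc3: +8 =252
r39=100111 pc4: +16 =268
r40=101000 pc2: +4 =272
r41=101001 pc3: +8 =280
r42=101010 pc3: +8 =288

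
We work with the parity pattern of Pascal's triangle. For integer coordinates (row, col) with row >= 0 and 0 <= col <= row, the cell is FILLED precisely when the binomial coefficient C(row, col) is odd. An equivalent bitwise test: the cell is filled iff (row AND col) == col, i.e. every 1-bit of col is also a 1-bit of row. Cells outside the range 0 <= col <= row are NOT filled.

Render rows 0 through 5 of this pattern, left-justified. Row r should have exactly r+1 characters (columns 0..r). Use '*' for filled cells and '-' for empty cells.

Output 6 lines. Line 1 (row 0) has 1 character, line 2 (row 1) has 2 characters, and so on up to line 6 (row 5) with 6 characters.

r0=0: *
r1=1: **
r2=10: *-*
r3=11: ****
r4=100: *---*
r5=101: **--**

Answer: *
**
*-*
****
*---*
**--**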